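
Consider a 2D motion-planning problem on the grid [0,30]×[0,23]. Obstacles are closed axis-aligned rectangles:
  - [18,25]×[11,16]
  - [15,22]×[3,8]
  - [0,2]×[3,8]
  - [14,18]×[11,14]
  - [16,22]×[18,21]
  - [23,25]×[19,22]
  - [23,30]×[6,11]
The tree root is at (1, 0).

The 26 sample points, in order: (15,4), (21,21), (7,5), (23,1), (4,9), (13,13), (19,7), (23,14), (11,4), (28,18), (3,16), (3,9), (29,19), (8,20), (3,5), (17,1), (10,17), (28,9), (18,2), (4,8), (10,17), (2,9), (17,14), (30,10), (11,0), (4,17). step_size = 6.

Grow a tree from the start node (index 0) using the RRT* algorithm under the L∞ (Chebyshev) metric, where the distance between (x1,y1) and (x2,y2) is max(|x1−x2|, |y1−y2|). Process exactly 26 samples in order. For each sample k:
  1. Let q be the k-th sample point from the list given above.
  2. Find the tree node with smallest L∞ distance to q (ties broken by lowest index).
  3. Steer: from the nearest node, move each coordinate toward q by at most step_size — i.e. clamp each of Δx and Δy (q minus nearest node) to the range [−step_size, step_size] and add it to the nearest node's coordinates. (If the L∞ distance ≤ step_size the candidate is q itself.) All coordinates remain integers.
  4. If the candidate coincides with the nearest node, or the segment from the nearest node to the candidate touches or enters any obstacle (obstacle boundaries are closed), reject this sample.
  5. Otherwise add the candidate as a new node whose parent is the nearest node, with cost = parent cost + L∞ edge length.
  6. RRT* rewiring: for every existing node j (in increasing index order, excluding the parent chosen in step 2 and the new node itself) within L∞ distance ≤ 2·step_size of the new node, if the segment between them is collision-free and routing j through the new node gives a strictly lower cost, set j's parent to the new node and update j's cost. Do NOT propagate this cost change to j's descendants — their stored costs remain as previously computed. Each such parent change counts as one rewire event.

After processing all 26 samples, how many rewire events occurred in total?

1. q=(15,4) nearest=0 d=14 new=(7,4) → add node 1 parent=0 cost=6
2. q=(21,21) nearest=1 d=17 new=(13,10) → add node 2 parent=1 cost=12
3. q=(7,5) nearest=1 d=1 new=(7,5) → add node 3 parent=1 cost=7
4. q=(23,1) nearest=2 d=10 new=(19,4) → blocked by [15,22]×[3,8], reject
5. q=(4,9) nearest=3 d=4 new=(4,9) → add node 4 parent=3 cost=11
6. q=(13,13) nearest=2 d=3 new=(13,13) → add node 5 parent=2 cost=15
7. q=(19,7) nearest=2 d=6 new=(19,7) → blocked by [15,22]×[3,8], reject
8. q=(23,14) nearest=2 d=10 new=(19,14) → blocked by [18,25]×[11,16], reject
9. q=(11,4) nearest=1 d=4 new=(11,4) → add node 6 parent=1 cost=10
10. q=(28,18) nearest=2 d=15 new=(19,16) → blocked by [18,25]×[11,16], reject
11. q=(3,16) nearest=4 d=7 new=(3,15) → add node 7 parent=4 cost=17
12. q=(3,9) nearest=4 d=1 new=(3,9) → add node 8 parent=4 cost=12
13. q=(29,19) nearest=2 d=16 new=(19,16) → blocked by [18,25]×[11,16], reject
14. q=(8,20) nearest=7 d=5 new=(8,20) → add node 9 parent=7 cost=22
15. q=(3,5) nearest=1 d=4 new=(3,5) → add node 10 parent=1 cost=10
16. q=(17,1) nearest=6 d=6 new=(17,1) → add node 11 parent=6 cost=16
17. q=(10,17) nearest=9 d=3 new=(10,17) → add node 12 parent=9 cost=25
18. q=(28,9) nearest=11 d=11 new=(23,7) → blocked by [15,22]×[3,8], reject
19. q=(18,2) nearest=11 d=1 new=(18,2) → add node 13 parent=11 cost=17
20. q=(4,8) nearest=4 d=1 new=(4,8) → add node 14 parent=4 cost=12; rewire 12→14 (21<25)
21. q=(10,17) nearest=12 d=0 → coincident, reject
22. q=(2,9) nearest=8 d=1 new=(2,9) → add node 15 parent=8 cost=13
23. q=(17,14) nearest=2 d=4 new=(17,14) → blocked by [14,18]×[11,14], reject
24. q=(30,10) nearest=13 d=12 new=(24,8) → blocked by [15,22]×[3,8], reject
25. q=(11,0) nearest=1 d=4 new=(11,0) → add node 16 parent=1 cost=10
26. q=(4,17) nearest=7 d=2 new=(4,17) → add node 17 parent=7 cost=19

Rewire events: 1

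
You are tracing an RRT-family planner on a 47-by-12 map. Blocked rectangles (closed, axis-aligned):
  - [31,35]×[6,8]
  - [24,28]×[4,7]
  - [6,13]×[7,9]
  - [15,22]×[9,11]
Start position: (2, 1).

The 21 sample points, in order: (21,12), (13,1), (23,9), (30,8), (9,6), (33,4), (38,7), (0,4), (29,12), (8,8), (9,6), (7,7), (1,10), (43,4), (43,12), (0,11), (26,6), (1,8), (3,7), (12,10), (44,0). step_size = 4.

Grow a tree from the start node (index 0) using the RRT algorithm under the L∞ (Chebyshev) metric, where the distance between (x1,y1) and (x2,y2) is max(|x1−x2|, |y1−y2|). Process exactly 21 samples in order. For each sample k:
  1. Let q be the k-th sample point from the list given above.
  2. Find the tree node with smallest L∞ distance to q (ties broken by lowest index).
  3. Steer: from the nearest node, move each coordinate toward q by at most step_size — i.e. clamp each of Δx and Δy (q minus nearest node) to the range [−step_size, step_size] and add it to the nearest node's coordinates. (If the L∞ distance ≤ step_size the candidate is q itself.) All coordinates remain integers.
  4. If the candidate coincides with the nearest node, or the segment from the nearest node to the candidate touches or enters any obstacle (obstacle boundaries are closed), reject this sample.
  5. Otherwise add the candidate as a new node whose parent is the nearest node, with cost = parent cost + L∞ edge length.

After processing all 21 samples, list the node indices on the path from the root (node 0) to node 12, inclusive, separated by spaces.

Path: 0 1 2 3 4 6 12

1. q=(21,12) nearest=0 d=19 new=(6,5) → add node 1 parent=0 cost=4
2. q=(13,1) nearest=1 d=7 new=(10,1) → add node 2 parent=1 cost=8
3. q=(23,9) nearest=2 d=13 new=(14,5) → add node 3 parent=2 cost=12
4. q=(30,8) nearest=3 d=16 new=(18,8) → add node 4 parent=3 cost=16
5. q=(9,6) nearest=1 d=3 new=(9,6) → add node 5 parent=1 cost=7
6. q=(33,4) nearest=4 d=15 new=(22,4) → add node 6 parent=4 cost=20
7. q=(38,7) nearest=6 d=16 new=(26,7) → blocked by [24,28]×[4,7], reject
8. q=(0,4) nearest=0 d=3 new=(0,4) → add node 7 parent=0 cost=3
9. q=(29,12) nearest=6 d=8 new=(26,8) → blocked by [24,28]×[4,7], reject
10. q=(8,8) nearest=5 d=2 new=(8,8) → blocked by [6,13]×[7,9], reject
11. q=(9,6) nearest=5 d=0 → coincident, reject
12. q=(7,7) nearest=1 d=2 new=(7,7) → blocked by [6,13]×[7,9], reject
13. q=(1,10) nearest=1 d=5 new=(2,9) → add node 8 parent=1 cost=8
14. q=(43,4) nearest=6 d=21 new=(26,4) → blocked by [24,28]×[4,7], reject
15. q=(43,12) nearest=6 d=21 new=(26,8) → blocked by [24,28]×[4,7], reject
16. q=(0,11) nearest=8 d=2 new=(0,11) → add node 9 parent=8 cost=10
17. q=(26,6) nearest=6 d=4 new=(26,6) → blocked by [24,28]×[4,7], reject
18. q=(1,8) nearest=8 d=1 new=(1,8) → add node 10 parent=8 cost=9
19. q=(3,7) nearest=8 d=2 new=(3,7) → add node 11 parent=8 cost=10
20. q=(12,10) nearest=5 d=4 new=(12,10) → blocked by [6,13]×[7,9], reject
21. q=(44,0) nearest=6 d=22 new=(26,0) → add node 12 parent=6 cost=24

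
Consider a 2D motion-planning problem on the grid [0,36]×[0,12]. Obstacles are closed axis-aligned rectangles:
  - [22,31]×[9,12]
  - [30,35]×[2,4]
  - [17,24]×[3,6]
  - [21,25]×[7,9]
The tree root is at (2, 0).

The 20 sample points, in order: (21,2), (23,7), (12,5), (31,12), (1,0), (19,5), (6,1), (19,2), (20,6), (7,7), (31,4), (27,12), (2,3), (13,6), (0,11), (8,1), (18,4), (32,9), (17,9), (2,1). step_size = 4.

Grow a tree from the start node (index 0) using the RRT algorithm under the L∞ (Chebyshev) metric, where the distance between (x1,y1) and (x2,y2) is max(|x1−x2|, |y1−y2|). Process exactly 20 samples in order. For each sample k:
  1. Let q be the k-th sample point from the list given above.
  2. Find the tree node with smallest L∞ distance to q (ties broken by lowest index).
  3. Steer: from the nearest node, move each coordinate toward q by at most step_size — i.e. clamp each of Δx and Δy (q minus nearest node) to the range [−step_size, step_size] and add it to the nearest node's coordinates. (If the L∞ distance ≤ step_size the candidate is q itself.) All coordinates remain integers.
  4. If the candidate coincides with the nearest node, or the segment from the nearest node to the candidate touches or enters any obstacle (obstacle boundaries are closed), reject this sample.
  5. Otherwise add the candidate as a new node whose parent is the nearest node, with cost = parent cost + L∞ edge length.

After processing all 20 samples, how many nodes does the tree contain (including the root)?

Node count: 16

1. q=(21,2) nearest=0 d=19 new=(6,2) → add node 1 parent=0 cost=4
2. q=(23,7) nearest=1 d=17 new=(10,6) → add node 2 parent=1 cost=8
3. q=(12,5) nearest=2 d=2 new=(12,5) → add node 3 parent=2 cost=10
4. q=(31,12) nearest=3 d=19 new=(16,9) → add node 4 parent=3 cost=14
5. q=(1,0) nearest=0 d=1 new=(1,0) → add node 5 parent=0 cost=1
6. q=(19,5) nearest=4 d=4 new=(19,5) → blocked by [17,24]×[3,6], reject
7. q=(6,1) nearest=1 d=1 new=(6,1) → add node 6 parent=1 cost=5
8. q=(19,2) nearest=3 d=7 new=(16,2) → add node 7 parent=3 cost=14
9. q=(20,6) nearest=4 d=4 new=(20,6) → blocked by [17,24]×[3,6], reject
10. q=(7,7) nearest=2 d=3 new=(7,7) → add node 8 parent=2 cost=11
11. q=(31,4) nearest=4 d=15 new=(20,5) → blocked by [17,24]×[3,6], reject
12. q=(27,12) nearest=4 d=11 new=(20,12) → add node 9 parent=4 cost=18
13. q=(2,3) nearest=0 d=3 new=(2,3) → add node 10 parent=0 cost=3
14. q=(13,6) nearest=3 d=1 new=(13,6) → add node 11 parent=3 cost=11
15. q=(0,11) nearest=8 d=7 new=(3,11) → add node 12 parent=8 cost=15
16. q=(8,1) nearest=1 d=2 new=(8,1) → add node 13 parent=1 cost=6
17. q=(18,4) nearest=7 d=2 new=(18,4) → blocked by [17,24]×[3,6], reject
18. q=(32,9) nearest=9 d=12 new=(24,9) → blocked by [22,31]×[9,12], reject
19. q=(17,9) nearest=4 d=1 new=(17,9) → add node 14 parent=4 cost=15
20. q=(2,1) nearest=0 d=1 new=(2,1) → add node 15 parent=0 cost=1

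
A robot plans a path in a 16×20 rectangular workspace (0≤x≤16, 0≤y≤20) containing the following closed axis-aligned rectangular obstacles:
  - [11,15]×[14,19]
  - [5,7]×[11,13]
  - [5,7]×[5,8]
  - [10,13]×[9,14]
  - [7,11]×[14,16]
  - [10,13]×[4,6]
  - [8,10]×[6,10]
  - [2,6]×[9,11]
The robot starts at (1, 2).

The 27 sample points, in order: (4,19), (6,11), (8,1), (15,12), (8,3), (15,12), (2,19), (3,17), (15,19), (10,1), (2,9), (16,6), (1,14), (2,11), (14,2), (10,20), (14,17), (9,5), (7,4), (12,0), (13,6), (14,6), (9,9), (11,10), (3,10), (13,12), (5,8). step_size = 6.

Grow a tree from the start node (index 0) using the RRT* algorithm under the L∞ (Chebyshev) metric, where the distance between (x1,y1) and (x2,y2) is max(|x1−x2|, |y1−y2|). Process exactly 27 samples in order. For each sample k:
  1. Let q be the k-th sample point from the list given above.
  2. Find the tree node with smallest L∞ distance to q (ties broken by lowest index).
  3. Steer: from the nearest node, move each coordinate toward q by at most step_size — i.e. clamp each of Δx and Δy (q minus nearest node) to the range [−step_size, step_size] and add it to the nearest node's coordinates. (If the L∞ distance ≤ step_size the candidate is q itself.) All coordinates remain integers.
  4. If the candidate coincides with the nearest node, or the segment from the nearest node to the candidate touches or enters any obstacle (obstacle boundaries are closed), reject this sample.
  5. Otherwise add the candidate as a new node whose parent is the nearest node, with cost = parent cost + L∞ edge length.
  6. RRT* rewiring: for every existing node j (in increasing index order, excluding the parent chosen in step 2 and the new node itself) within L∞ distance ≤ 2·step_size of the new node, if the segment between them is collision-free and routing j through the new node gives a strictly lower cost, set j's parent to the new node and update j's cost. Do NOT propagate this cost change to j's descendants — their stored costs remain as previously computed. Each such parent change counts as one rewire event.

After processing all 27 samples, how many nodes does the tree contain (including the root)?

Node count: 11

1. q=(4,19) nearest=0 d=17 new=(4,8) → add node 1 parent=0 cost=6
2. q=(6,11) nearest=1 d=3 new=(6,11) → blocked by [5,7]×[11,13], reject
3. q=(8,1) nearest=0 d=7 new=(7,1) → add node 2 parent=0 cost=6
4. q=(15,12) nearest=1 d=11 new=(10,12) → blocked by [10,13]×[9,14], reject
5. q=(8,3) nearest=2 d=2 new=(8,3) → add node 3 parent=2 cost=8
6. q=(15,12) nearest=3 d=9 new=(14,9) → blocked by [10,13]×[4,6], reject
7. q=(2,19) nearest=1 d=11 new=(2,14) → blocked by [2,6]×[9,11], reject
8. q=(3,17) nearest=1 d=9 new=(3,14) → blocked by [2,6]×[9,11], reject
9. q=(15,19) nearest=1 d=11 new=(10,14) → blocked by [5,7]×[11,13], reject
10. q=(10,1) nearest=3 d=2 new=(10,1) → add node 4 parent=3 cost=10
11. q=(2,9) nearest=1 d=2 new=(2,9) → blocked by [2,6]×[9,11], reject
12. q=(16,6) nearest=4 d=6 new=(16,6) → add node 5 parent=4 cost=16
13. q=(1,14) nearest=1 d=6 new=(1,14) → blocked by [2,6]×[9,11], reject
14. q=(2,11) nearest=1 d=3 new=(2,11) → blocked by [2,6]×[9,11], reject
15. q=(14,2) nearest=4 d=4 new=(14,2) → add node 6 parent=4 cost=14
16. q=(10,20) nearest=1 d=12 new=(10,14) → blocked by [5,7]×[11,13], reject
17. q=(14,17) nearest=1 d=10 new=(10,14) → blocked by [5,7]×[11,13], reject
18. q=(9,5) nearest=3 d=2 new=(9,5) → add node 7 parent=3 cost=10
19. q=(7,4) nearest=3 d=1 new=(7,4) → add node 8 parent=3 cost=9
20. q=(12,0) nearest=4 d=2 new=(12,0) → add node 9 parent=4 cost=12
21. q=(13,6) nearest=5 d=3 new=(13,6) → blocked by [10,13]×[4,6], reject
22. q=(14,6) nearest=5 d=2 new=(14,6) → add node 10 parent=5 cost=18
23. q=(9,9) nearest=7 d=4 new=(9,9) → blocked by [8,10]×[6,10], reject
24. q=(11,10) nearest=10 d=4 new=(11,10) → blocked by [10,13]×[9,14], reject
25. q=(3,10) nearest=1 d=2 new=(3,10) → blocked by [2,6]×[9,11], reject
26. q=(13,12) nearest=5 d=6 new=(13,12) → blocked by [10,13]×[9,14], reject
27. q=(5,8) nearest=1 d=1 new=(5,8) → blocked by [5,7]×[5,8], reject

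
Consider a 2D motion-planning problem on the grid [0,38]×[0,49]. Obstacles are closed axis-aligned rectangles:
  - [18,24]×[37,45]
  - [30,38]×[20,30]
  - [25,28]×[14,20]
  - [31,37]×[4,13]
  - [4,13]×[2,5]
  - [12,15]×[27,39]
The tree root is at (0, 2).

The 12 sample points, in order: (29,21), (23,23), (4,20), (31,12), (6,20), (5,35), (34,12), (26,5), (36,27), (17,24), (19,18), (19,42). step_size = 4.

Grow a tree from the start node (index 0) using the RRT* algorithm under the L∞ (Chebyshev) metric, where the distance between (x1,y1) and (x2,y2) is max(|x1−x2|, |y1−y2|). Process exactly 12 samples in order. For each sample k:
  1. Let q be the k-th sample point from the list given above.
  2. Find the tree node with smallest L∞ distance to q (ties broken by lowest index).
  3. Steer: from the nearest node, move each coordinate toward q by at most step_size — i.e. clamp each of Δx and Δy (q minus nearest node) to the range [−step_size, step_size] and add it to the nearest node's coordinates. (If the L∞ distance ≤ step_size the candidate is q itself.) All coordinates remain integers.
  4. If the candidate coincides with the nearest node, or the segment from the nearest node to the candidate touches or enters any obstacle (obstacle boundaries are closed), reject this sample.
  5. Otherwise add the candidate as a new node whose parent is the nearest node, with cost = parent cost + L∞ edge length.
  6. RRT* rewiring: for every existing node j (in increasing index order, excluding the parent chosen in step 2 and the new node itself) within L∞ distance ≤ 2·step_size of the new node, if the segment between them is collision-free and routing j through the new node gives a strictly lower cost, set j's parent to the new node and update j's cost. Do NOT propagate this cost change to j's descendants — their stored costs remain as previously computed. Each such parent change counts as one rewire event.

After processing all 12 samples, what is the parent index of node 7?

Parent of node 7: 4

1. q=(29,21) nearest=0 d=29 new=(4,6) → add node 1 parent=0 cost=4
2. q=(23,23) nearest=1 d=19 new=(8,10) → add node 2 parent=1 cost=8
3. q=(4,20) nearest=2 d=10 new=(4,14) → add node 3 parent=2 cost=12
4. q=(31,12) nearest=2 d=23 new=(12,12) → add node 4 parent=2 cost=12
5. q=(6,20) nearest=3 d=6 new=(6,18) → add node 5 parent=3 cost=16
6. q=(5,35) nearest=5 d=17 new=(5,22) → add node 6 parent=5 cost=20
7. q=(34,12) nearest=4 d=22 new=(16,12) → add node 7 parent=4 cost=16
8. q=(26,5) nearest=7 d=10 new=(20,8) → add node 8 parent=7 cost=20
9. q=(36,27) nearest=8 d=19 new=(24,12) → add node 9 parent=8 cost=24
10. q=(17,24) nearest=5 d=11 new=(10,22) → add node 10 parent=5 cost=20
11. q=(19,18) nearest=7 d=6 new=(19,16) → add node 11 parent=7 cost=20
12. q=(19,42) nearest=6 d=20 new=(9,26) → add node 12 parent=6 cost=24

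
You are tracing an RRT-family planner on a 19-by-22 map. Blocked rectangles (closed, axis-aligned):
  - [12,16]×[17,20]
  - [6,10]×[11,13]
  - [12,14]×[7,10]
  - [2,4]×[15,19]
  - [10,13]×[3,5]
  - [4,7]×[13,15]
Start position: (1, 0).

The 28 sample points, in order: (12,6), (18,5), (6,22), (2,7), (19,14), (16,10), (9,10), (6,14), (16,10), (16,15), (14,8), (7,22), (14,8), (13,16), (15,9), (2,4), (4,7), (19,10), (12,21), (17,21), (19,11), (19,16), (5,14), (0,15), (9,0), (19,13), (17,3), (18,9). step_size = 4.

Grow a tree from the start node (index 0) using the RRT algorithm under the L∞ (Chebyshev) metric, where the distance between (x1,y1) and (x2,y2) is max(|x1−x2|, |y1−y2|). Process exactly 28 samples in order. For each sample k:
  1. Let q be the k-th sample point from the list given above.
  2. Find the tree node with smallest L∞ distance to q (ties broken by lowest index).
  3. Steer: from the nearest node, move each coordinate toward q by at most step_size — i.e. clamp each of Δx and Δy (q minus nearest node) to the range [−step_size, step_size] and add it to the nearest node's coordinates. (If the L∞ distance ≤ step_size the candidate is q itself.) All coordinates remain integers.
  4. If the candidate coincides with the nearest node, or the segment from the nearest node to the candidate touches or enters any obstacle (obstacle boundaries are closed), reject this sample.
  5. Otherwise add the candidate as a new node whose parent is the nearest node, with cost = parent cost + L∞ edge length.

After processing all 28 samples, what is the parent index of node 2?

1. q=(12,6) nearest=0 d=11 new=(5,4) → add node 1 parent=0 cost=4
2. q=(18,5) nearest=1 d=13 new=(9,5) → add node 2 parent=1 cost=8
3. q=(6,22) nearest=2 d=17 new=(6,9) → add node 3 parent=2 cost=12
4. q=(2,7) nearest=1 d=3 new=(2,7) → add node 4 parent=1 cost=7
5. q=(19,14) nearest=2 d=10 new=(13,9) → blocked by [12,14]×[7,10], reject
6. q=(16,10) nearest=2 d=7 new=(13,9) → blocked by [12,14]×[7,10], reject
7. q=(9,10) nearest=3 d=3 new=(9,10) → add node 5 parent=3 cost=15
8. q=(6,14) nearest=5 d=4 new=(6,14) → blocked by [6,10]×[11,13], reject
9. q=(16,10) nearest=2 d=7 new=(13,9) → blocked by [12,14]×[7,10], reject
10. q=(16,15) nearest=5 d=7 new=(13,14) → blocked by [6,10]×[11,13], reject
11. q=(14,8) nearest=2 d=5 new=(13,8) → blocked by [12,14]×[7,10], reject
12. q=(7,22) nearest=5 d=12 new=(7,14) → blocked by [6,10]×[11,13], reject
13. q=(14,8) nearest=2 d=5 new=(13,8) → blocked by [12,14]×[7,10], reject
14. q=(13,16) nearest=5 d=6 new=(13,14) → blocked by [6,10]×[11,13], reject
15. q=(15,9) nearest=2 d=6 new=(13,9) → blocked by [12,14]×[7,10], reject
16. q=(2,4) nearest=1 d=3 new=(2,4) → add node 6 parent=1 cost=7
17. q=(4,7) nearest=3 d=2 new=(4,7) → add node 7 parent=3 cost=14
18. q=(19,10) nearest=2 d=10 new=(13,9) → blocked by [12,14]×[7,10], reject
19. q=(12,21) nearest=5 d=11 new=(12,14) → blocked by [6,10]×[11,13], reject
20. q=(17,21) nearest=5 d=11 new=(13,14) → blocked by [6,10]×[11,13], reject
21. q=(19,11) nearest=2 d=10 new=(13,9) → blocked by [12,14]×[7,10], reject
22. q=(19,16) nearest=5 d=10 new=(13,14) → blocked by [6,10]×[11,13], reject
23. q=(5,14) nearest=5 d=4 new=(5,14) → blocked by [6,10]×[11,13], reject
24. q=(0,15) nearest=3 d=6 new=(2,13) → add node 8 parent=3 cost=16
25. q=(9,0) nearest=1 d=4 new=(9,0) → add node 9 parent=1 cost=8
26. q=(19,13) nearest=2 d=10 new=(13,9) → blocked by [12,14]×[7,10], reject
27. q=(17,3) nearest=2 d=8 new=(13,3) → blocked by [10,13]×[3,5], reject
28. q=(18,9) nearest=2 d=9 new=(13,9) → blocked by [12,14]×[7,10], reject

Parent of node 2: 1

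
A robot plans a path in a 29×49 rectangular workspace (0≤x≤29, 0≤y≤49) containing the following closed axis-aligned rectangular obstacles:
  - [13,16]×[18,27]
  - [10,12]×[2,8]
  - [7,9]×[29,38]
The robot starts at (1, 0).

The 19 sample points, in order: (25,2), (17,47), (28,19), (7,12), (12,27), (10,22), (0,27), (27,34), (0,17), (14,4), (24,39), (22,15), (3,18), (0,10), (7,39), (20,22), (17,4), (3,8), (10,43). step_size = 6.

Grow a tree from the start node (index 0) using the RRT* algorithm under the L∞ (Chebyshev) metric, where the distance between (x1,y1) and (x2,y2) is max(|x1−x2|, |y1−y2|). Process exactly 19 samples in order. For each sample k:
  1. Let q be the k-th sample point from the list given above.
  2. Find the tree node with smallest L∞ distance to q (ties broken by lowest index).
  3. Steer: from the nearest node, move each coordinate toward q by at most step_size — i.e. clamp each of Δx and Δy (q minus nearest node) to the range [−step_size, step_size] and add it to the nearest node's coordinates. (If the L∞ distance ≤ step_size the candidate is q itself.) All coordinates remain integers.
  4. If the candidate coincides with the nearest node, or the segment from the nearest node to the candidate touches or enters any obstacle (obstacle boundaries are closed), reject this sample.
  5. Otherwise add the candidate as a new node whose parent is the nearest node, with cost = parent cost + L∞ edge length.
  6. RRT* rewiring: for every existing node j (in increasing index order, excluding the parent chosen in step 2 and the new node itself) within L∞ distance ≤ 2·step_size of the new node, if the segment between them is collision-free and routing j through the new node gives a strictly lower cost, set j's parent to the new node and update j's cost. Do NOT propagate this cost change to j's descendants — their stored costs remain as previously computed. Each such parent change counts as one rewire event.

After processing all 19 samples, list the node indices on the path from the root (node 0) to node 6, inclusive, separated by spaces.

1. q=(25,2) nearest=0 d=24 new=(7,2) → add node 1 parent=0 cost=6
2. q=(17,47) nearest=1 d=45 new=(13,8) → blocked by [10,12]×[2,8], reject
3. q=(28,19) nearest=1 d=21 new=(13,8) → blocked by [10,12]×[2,8], reject
4. q=(7,12) nearest=1 d=10 new=(7,8) → add node 2 parent=1 cost=12
5. q=(12,27) nearest=2 d=19 new=(12,14) → add node 3 parent=2 cost=18
6. q=(10,22) nearest=3 d=8 new=(10,20) → add node 4 parent=3 cost=24
7. q=(0,27) nearest=4 d=10 new=(4,26) → add node 5 parent=4 cost=30
8. q=(27,34) nearest=4 d=17 new=(16,26) → blocked by [13,16]×[18,27], reject
9. q=(0,17) nearest=2 d=9 new=(1,14) → add node 6 parent=2 cost=18
10. q=(14,4) nearest=1 d=7 new=(13,4) → blocked by [10,12]×[2,8], reject
11. q=(24,39) nearest=4 d=19 new=(16,26) → blocked by [13,16]×[18,27], reject
12. q=(22,15) nearest=3 d=10 new=(18,15) → add node 7 parent=3 cost=24
13. q=(3,18) nearest=6 d=4 new=(3,18) → add node 8 parent=6 cost=22
14. q=(0,10) nearest=6 d=4 new=(0,10) → add node 9 parent=6 cost=22
15. q=(7,39) nearest=5 d=13 new=(7,32) → blocked by [7,9]×[29,38], reject
16. q=(20,22) nearest=7 d=7 new=(20,21) → add node 10 parent=7 cost=30
17. q=(17,4) nearest=1 d=10 new=(13,4) → blocked by [10,12]×[2,8], reject
18. q=(3,8) nearest=9 d=3 new=(3,8) → add node 11 parent=9 cost=25
19. q=(10,43) nearest=5 d=17 new=(10,32) → blocked by [7,9]×[29,38], reject

Path: 0 1 2 6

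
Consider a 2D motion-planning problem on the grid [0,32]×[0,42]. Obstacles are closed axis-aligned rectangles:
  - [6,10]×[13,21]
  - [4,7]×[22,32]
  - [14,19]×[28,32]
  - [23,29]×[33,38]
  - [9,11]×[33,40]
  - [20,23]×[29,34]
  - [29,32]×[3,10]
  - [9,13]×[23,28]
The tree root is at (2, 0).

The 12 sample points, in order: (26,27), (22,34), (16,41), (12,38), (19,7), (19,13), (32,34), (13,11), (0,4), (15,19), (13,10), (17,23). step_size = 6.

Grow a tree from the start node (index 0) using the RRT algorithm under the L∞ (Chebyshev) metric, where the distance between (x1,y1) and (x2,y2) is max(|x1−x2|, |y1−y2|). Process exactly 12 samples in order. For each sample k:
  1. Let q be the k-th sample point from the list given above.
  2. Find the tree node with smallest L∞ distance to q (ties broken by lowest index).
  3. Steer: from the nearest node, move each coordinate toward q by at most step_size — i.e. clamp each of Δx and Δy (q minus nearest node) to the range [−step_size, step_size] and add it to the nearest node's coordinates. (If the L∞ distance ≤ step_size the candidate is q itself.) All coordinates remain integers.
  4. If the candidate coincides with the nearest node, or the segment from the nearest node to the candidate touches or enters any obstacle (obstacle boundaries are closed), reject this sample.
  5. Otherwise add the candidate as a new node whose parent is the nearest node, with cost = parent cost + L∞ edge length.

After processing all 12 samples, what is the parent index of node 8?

Parent of node 8: 0

1. q=(26,27) nearest=0 d=27 new=(8,6) → add node 1 parent=0 cost=6
2. q=(22,34) nearest=1 d=28 new=(14,12) → add node 2 parent=1 cost=12
3. q=(16,41) nearest=2 d=29 new=(16,18) → add node 3 parent=2 cost=18
4. q=(12,38) nearest=3 d=20 new=(12,24) → blocked by [9,13]×[23,28], reject
5. q=(19,7) nearest=2 d=5 new=(19,7) → add node 4 parent=2 cost=17
6. q=(19,13) nearest=2 d=5 new=(19,13) → add node 5 parent=2 cost=17
7. q=(32,34) nearest=3 d=16 new=(22,24) → add node 6 parent=3 cost=24
8. q=(13,11) nearest=2 d=1 new=(13,11) → add node 7 parent=2 cost=13
9. q=(0,4) nearest=0 d=4 new=(0,4) → add node 8 parent=0 cost=4
10. q=(15,19) nearest=3 d=1 new=(15,19) → add node 9 parent=3 cost=19
11. q=(13,10) nearest=7 d=1 new=(13,10) → add node 10 parent=7 cost=14
12. q=(17,23) nearest=9 d=4 new=(17,23) → add node 11 parent=9 cost=23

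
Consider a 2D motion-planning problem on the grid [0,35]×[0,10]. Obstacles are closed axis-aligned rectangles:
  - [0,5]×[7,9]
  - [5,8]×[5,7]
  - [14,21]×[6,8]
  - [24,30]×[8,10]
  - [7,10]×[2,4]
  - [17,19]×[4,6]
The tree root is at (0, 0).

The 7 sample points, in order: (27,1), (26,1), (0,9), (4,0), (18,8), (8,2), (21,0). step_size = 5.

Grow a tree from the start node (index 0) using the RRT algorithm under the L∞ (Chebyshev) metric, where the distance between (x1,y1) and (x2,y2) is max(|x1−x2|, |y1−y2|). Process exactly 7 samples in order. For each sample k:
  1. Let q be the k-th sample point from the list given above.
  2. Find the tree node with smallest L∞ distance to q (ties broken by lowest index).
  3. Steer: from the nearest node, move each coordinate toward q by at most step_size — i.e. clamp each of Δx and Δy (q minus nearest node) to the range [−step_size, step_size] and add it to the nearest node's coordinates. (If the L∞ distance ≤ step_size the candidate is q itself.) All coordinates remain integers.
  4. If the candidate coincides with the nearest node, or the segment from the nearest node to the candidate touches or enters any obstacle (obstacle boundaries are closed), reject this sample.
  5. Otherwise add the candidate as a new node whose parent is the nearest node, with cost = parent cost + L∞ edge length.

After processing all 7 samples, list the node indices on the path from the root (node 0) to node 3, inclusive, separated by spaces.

Path: 0 1 3

1. q=(27,1) nearest=0 d=27 new=(5,1) → add node 1 parent=0 cost=5
2. q=(26,1) nearest=1 d=21 new=(10,1) → add node 2 parent=1 cost=10
3. q=(0,9) nearest=1 d=8 new=(0,6) → add node 3 parent=1 cost=10
4. q=(4,0) nearest=1 d=1 new=(4,0) → add node 4 parent=1 cost=6
5. q=(18,8) nearest=2 d=8 new=(15,6) → blocked by [14,21]×[6,8], reject
6. q=(8,2) nearest=2 d=2 new=(8,2) → blocked by [7,10]×[2,4], reject
7. q=(21,0) nearest=2 d=11 new=(15,0) → add node 5 parent=2 cost=15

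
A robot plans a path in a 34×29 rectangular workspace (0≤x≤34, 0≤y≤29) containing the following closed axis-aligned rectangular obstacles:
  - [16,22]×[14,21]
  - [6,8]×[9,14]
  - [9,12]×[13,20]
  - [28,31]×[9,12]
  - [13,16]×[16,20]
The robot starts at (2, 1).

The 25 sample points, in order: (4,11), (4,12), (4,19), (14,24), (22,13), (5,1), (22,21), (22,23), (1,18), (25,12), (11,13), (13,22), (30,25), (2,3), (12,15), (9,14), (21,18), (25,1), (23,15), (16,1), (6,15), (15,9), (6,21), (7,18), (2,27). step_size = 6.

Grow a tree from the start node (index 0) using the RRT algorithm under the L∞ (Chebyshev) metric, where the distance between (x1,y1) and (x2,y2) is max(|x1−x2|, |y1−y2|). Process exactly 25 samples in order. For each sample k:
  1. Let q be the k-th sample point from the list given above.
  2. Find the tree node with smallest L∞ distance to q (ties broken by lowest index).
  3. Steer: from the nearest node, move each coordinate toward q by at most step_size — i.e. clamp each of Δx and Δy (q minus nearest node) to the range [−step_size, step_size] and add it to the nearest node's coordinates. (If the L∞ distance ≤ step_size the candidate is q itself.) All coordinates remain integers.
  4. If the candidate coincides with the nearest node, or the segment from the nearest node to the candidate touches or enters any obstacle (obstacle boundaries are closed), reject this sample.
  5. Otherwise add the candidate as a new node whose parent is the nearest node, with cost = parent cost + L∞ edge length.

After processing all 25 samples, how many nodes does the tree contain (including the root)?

1. q=(4,11) nearest=0 d=10 new=(4,7) → add node 1 parent=0 cost=6
2. q=(4,12) nearest=1 d=5 new=(4,12) → add node 2 parent=1 cost=11
3. q=(4,19) nearest=2 d=7 new=(4,18) → add node 3 parent=2 cost=17
4. q=(14,24) nearest=3 d=10 new=(10,24) → add node 4 parent=3 cost=23
5. q=(22,13) nearest=4 d=12 new=(16,18) → blocked by [16,22]×[14,21], reject
6. q=(5,1) nearest=0 d=3 new=(5,1) → add node 5 parent=0 cost=3
7. q=(22,21) nearest=4 d=12 new=(16,21) → blocked by [16,22]×[14,21], reject
8. q=(22,23) nearest=4 d=12 new=(16,23) → add node 6 parent=4 cost=29
9. q=(1,18) nearest=3 d=3 new=(1,18) → add node 7 parent=3 cost=20
10. q=(25,12) nearest=6 d=11 new=(22,17) → blocked by [16,22]×[14,21], reject
11. q=(11,13) nearest=1 d=7 new=(10,13) → blocked by [6,8]×[9,14], reject
12. q=(13,22) nearest=4 d=3 new=(13,22) → add node 8 parent=4 cost=26
13. q=(30,25) nearest=6 d=14 new=(22,25) → add node 9 parent=6 cost=35
14. q=(2,3) nearest=0 d=2 new=(2,3) → add node 10 parent=0 cost=2
15. q=(12,15) nearest=8 d=7 new=(12,16) → blocked by [9,12]×[13,20], reject
16. q=(9,14) nearest=2 d=5 new=(9,14) → blocked by [6,8]×[9,14], reject
17. q=(21,18) nearest=6 d=5 new=(21,18) → blocked by [16,22]×[14,21], reject
18. q=(25,1) nearest=5 d=20 new=(11,1) → add node 11 parent=5 cost=9
19. q=(23,15) nearest=6 d=8 new=(22,17) → blocked by [16,22]×[14,21], reject
20. q=(16,1) nearest=11 d=5 new=(16,1) → add node 12 parent=11 cost=14
21. q=(6,15) nearest=2 d=3 new=(6,15) → add node 13 parent=2 cost=14
22. q=(15,9) nearest=11 d=8 new=(15,7) → add node 14 parent=11 cost=15
23. q=(6,21) nearest=3 d=3 new=(6,21) → add node 15 parent=3 cost=20
24. q=(7,18) nearest=3 d=3 new=(7,18) → add node 16 parent=3 cost=20
25. q=(2,27) nearest=15 d=6 new=(2,27) → add node 17 parent=15 cost=26

Node count: 18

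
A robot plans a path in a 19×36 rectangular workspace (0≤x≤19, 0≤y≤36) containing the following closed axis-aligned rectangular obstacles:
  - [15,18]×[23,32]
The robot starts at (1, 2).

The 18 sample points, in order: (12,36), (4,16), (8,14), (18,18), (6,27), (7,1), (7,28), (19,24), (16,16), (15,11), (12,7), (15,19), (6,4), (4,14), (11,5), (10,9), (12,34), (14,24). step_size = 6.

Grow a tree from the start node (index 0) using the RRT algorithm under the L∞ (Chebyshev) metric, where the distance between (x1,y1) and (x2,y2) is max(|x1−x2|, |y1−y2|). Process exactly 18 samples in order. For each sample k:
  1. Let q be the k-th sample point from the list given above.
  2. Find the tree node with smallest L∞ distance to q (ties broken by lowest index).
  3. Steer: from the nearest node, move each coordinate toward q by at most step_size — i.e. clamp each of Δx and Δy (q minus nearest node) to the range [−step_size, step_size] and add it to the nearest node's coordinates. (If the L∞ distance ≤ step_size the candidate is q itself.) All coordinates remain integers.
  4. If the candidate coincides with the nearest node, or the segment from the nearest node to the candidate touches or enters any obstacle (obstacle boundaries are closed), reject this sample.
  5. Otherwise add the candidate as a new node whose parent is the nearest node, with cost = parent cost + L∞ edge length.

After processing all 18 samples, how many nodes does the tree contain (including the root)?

Node count: 17

1. q=(12,36) nearest=0 d=34 new=(7,8) → add node 1 parent=0 cost=6
2. q=(4,16) nearest=1 d=8 new=(4,14) → add node 2 parent=1 cost=12
3. q=(8,14) nearest=2 d=4 new=(8,14) → add node 3 parent=2 cost=16
4. q=(18,18) nearest=3 d=10 new=(14,18) → add node 4 parent=3 cost=22
5. q=(6,27) nearest=4 d=9 new=(8,24) → add node 5 parent=4 cost=28
6. q=(7,1) nearest=0 d=6 new=(7,1) → add node 6 parent=0 cost=6
7. q=(7,28) nearest=5 d=4 new=(7,28) → add node 7 parent=5 cost=32
8. q=(19,24) nearest=4 d=6 new=(19,24) → add node 8 parent=4 cost=28
9. q=(16,16) nearest=4 d=2 new=(16,16) → add node 9 parent=4 cost=24
10. q=(15,11) nearest=9 d=5 new=(15,11) → add node 10 parent=9 cost=29
11. q=(12,7) nearest=10 d=4 new=(12,7) → add node 11 parent=10 cost=33
12. q=(15,19) nearest=4 d=1 new=(15,19) → add node 12 parent=4 cost=23
13. q=(6,4) nearest=6 d=3 new=(6,4) → add node 13 parent=6 cost=9
14. q=(4,14) nearest=2 d=0 → coincident, reject
15. q=(11,5) nearest=11 d=2 new=(11,5) → add node 14 parent=11 cost=35
16. q=(10,9) nearest=11 d=2 new=(10,9) → add node 15 parent=11 cost=35
17. q=(12,34) nearest=7 d=6 new=(12,34) → add node 16 parent=7 cost=38
18. q=(14,24) nearest=8 d=5 new=(14,24) → blocked by [15,18]×[23,32], reject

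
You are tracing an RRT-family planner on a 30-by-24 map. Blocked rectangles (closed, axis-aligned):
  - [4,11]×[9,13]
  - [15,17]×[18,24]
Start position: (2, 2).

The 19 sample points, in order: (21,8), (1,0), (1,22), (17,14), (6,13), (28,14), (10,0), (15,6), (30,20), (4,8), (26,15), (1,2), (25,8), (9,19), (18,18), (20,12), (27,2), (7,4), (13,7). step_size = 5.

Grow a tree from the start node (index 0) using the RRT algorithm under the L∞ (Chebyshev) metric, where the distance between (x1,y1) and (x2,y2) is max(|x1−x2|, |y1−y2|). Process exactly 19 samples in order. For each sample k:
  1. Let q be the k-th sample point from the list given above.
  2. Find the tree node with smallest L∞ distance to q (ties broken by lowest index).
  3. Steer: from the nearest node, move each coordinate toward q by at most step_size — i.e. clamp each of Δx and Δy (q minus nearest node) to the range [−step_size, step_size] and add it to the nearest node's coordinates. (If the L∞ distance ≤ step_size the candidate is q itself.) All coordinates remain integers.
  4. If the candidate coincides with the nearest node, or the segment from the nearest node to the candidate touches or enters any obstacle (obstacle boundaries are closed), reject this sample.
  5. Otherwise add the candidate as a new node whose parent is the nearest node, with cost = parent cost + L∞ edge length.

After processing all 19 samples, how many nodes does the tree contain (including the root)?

1. q=(21,8) nearest=0 d=19 new=(7,7) → add node 1 parent=0 cost=5
2. q=(1,0) nearest=0 d=2 new=(1,0) → add node 2 parent=0 cost=2
3. q=(1,22) nearest=1 d=15 new=(2,12) → blocked by [4,11]×[9,13], reject
4. q=(17,14) nearest=1 d=10 new=(12,12) → blocked by [4,11]×[9,13], reject
5. q=(6,13) nearest=1 d=6 new=(6,12) → blocked by [4,11]×[9,13], reject
6. q=(28,14) nearest=1 d=21 new=(12,12) → blocked by [4,11]×[9,13], reject
7. q=(10,0) nearest=1 d=7 new=(10,2) → add node 3 parent=1 cost=10
8. q=(15,6) nearest=3 d=5 new=(15,6) → add node 4 parent=3 cost=15
9. q=(30,20) nearest=4 d=15 new=(20,11) → add node 5 parent=4 cost=20
10. q=(4,8) nearest=1 d=3 new=(4,8) → add node 6 parent=1 cost=8
11. q=(26,15) nearest=5 d=6 new=(25,15) → add node 7 parent=5 cost=25
12. q=(1,2) nearest=0 d=1 new=(1,2) → add node 8 parent=0 cost=1
13. q=(25,8) nearest=5 d=5 new=(25,8) → add node 9 parent=5 cost=25
14. q=(9,19) nearest=5 d=11 new=(15,16) → add node 10 parent=5 cost=25
15. q=(18,18) nearest=10 d=3 new=(18,18) → add node 11 parent=10 cost=28
16. q=(20,12) nearest=5 d=1 new=(20,12) → add node 12 parent=5 cost=21
17. q=(27,2) nearest=9 d=6 new=(27,3) → add node 13 parent=9 cost=30
18. q=(7,4) nearest=1 d=3 new=(7,4) → add node 14 parent=1 cost=8
19. q=(13,7) nearest=4 d=2 new=(13,7) → add node 15 parent=4 cost=17

Node count: 16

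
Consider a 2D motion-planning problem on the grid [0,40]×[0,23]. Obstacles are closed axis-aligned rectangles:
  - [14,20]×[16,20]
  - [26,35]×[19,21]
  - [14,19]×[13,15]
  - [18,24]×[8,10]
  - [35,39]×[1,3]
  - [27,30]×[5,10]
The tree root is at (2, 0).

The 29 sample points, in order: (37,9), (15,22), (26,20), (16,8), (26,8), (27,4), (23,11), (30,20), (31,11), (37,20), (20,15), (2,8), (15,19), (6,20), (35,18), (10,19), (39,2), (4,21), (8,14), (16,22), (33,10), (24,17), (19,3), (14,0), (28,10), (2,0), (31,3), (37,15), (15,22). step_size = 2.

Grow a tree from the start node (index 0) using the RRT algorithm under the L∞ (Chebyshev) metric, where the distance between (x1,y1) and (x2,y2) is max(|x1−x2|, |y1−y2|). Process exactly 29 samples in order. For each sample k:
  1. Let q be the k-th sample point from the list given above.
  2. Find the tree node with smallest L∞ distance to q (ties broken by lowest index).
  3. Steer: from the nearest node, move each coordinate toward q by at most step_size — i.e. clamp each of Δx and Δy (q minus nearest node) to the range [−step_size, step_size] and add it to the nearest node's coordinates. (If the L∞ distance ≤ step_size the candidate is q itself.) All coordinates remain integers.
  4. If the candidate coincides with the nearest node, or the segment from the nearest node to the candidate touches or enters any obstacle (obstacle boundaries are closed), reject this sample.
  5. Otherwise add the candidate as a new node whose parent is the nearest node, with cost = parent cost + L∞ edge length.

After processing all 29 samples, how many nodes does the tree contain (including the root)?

Node count: 21

1. q=(37,9) nearest=0 d=35 new=(4,2) → add node 1 parent=0 cost=2
2. q=(15,22) nearest=1 d=20 new=(6,4) → add node 2 parent=1 cost=4
3. q=(26,20) nearest=2 d=20 new=(8,6) → add node 3 parent=2 cost=6
4. q=(16,8) nearest=3 d=8 new=(10,8) → add node 4 parent=3 cost=8
5. q=(26,8) nearest=4 d=16 new=(12,8) → add node 5 parent=4 cost=10
6. q=(27,4) nearest=5 d=15 new=(14,6) → add node 6 parent=5 cost=12
7. q=(23,11) nearest=6 d=9 new=(16,8) → add node 7 parent=6 cost=14
8. q=(30,20) nearest=7 d=14 new=(18,10) → blocked by [18,24]×[8,10], reject
9. q=(31,11) nearest=7 d=15 new=(18,10) → blocked by [18,24]×[8,10], reject
10. q=(37,20) nearest=7 d=21 new=(18,10) → blocked by [18,24]×[8,10], reject
11. q=(20,15) nearest=7 d=7 new=(18,10) → blocked by [18,24]×[8,10], reject
12. q=(2,8) nearest=2 d=4 new=(4,6) → add node 8 parent=2 cost=6
13. q=(15,19) nearest=4 d=11 new=(12,10) → add node 9 parent=4 cost=10
14. q=(6,20) nearest=9 d=10 new=(10,12) → add node 10 parent=9 cost=12
15. q=(35,18) nearest=7 d=19 new=(18,10) → blocked by [18,24]×[8,10], reject
16. q=(10,19) nearest=10 d=7 new=(10,14) → add node 11 parent=10 cost=14
17. q=(39,2) nearest=7 d=23 new=(18,6) → add node 12 parent=7 cost=16
18. q=(4,21) nearest=11 d=7 new=(8,16) → add node 13 parent=11 cost=16
19. q=(8,14) nearest=10 d=2 new=(8,14) → add node 14 parent=10 cost=14
20. q=(16,22) nearest=11 d=8 new=(12,16) → add node 15 parent=11 cost=16
21. q=(33,10) nearest=12 d=15 new=(20,8) → blocked by [18,24]×[8,10], reject
22. q=(24,17) nearest=7 d=9 new=(18,10) → blocked by [18,24]×[8,10], reject
23. q=(19,3) nearest=12 d=3 new=(19,4) → add node 16 parent=12 cost=18
24. q=(14,0) nearest=16 d=5 new=(17,2) → add node 17 parent=16 cost=20
25. q=(28,10) nearest=16 d=9 new=(21,6) → add node 18 parent=16 cost=20
26. q=(2,0) nearest=0 d=0 → coincident, reject
27. q=(31,3) nearest=18 d=10 new=(23,4) → add node 19 parent=18 cost=22
28. q=(37,15) nearest=19 d=14 new=(25,6) → add node 20 parent=19 cost=24
29. q=(15,22) nearest=15 d=6 new=(14,18) → blocked by [14,20]×[16,20], reject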